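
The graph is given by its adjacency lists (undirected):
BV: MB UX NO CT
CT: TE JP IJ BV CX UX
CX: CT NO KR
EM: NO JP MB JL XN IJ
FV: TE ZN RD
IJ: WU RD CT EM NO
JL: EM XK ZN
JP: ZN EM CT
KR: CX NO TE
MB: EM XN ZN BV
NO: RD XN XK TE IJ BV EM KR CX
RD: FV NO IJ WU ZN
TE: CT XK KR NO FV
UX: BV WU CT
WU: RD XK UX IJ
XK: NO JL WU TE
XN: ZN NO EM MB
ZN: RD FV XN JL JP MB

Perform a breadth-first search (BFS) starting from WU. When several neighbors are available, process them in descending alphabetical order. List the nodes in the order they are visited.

WU → XK → UX → RD → IJ → TE → NO → JL → CT → BV → ZN → FV → EM → KR → XN → CX → JP → MB

Visit WU; enqueue XK, UX, RD, IJ → queue [XK, UX, RD, IJ]
Visit XK; enqueue TE, NO, JL → queue [UX, RD, IJ, TE, NO, JL]
Visit UX; enqueue CT, BV → queue [RD, IJ, TE, NO, JL, CT, BV]
Visit RD; enqueue ZN, FV → queue [IJ, TE, NO, JL, CT, BV, ZN, FV]
Visit IJ; enqueue EM → queue [TE, NO, JL, CT, BV, ZN, FV, EM]
Visit TE; enqueue KR → queue [NO, JL, CT, BV, ZN, FV, EM, KR]
Visit NO; enqueue XN, CX → queue [JL, CT, BV, ZN, FV, EM, KR, XN, CX]
Visit JL → queue [CT, BV, ZN, FV, EM, KR, XN, CX]
Visit CT; enqueue JP → queue [BV, ZN, FV, EM, KR, XN, CX, JP]
Visit BV; enqueue MB → queue [ZN, FV, EM, KR, XN, CX, JP, MB]
Visit ZN → queue [FV, EM, KR, XN, CX, JP, MB]
Visit FV → queue [EM, KR, XN, CX, JP, MB]
Visit EM → queue [KR, XN, CX, JP, MB]
Visit KR → queue [XN, CX, JP, MB]
Visit XN → queue [CX, JP, MB]
Visit CX → queue [JP, MB]
Visit JP → queue [MB]
Visit MB → queue []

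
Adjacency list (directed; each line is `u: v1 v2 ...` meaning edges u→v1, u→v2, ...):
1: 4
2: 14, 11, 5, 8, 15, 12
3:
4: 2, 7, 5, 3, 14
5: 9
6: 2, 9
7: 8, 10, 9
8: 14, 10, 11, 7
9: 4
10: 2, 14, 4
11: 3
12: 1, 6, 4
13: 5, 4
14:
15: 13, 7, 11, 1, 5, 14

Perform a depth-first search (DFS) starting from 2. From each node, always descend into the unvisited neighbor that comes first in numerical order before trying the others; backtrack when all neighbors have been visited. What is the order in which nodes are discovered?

Visit 2
2 → 5
5 → 9
9 → 4
4 → 3
4 → 7
7 → 8
8 → 10
10 → 14
8 → 11
2 → 12
12 → 1
12 → 6
2 → 15
15 → 13

2, 5, 9, 4, 3, 7, 8, 10, 14, 11, 12, 1, 6, 15, 13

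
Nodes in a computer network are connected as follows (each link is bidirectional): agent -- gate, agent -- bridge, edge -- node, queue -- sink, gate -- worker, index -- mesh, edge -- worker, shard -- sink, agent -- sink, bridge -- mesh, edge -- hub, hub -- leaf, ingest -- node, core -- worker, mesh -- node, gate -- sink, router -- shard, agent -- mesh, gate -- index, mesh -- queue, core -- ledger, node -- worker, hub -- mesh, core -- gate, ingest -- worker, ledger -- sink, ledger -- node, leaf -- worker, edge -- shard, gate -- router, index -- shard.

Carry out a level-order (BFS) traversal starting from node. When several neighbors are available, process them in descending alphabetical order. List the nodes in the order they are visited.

node -> worker -> mesh -> ledger -> ingest -> edge -> leaf -> gate -> core -> queue -> index -> hub -> bridge -> agent -> sink -> shard -> router

Visit node; enqueue worker, mesh, ledger, ingest, edge → queue [worker, mesh, ledger, ingest, edge]
Visit worker; enqueue leaf, gate, core → queue [mesh, ledger, ingest, edge, leaf, gate, core]
Visit mesh; enqueue queue, index, hub, bridge, agent → queue [ledger, ingest, edge, leaf, gate, core, queue, index, hub, bridge, agent]
Visit ledger; enqueue sink → queue [ingest, edge, leaf, gate, core, queue, index, hub, bridge, agent, sink]
Visit ingest → queue [edge, leaf, gate, core, queue, index, hub, bridge, agent, sink]
Visit edge; enqueue shard → queue [leaf, gate, core, queue, index, hub, bridge, agent, sink, shard]
Visit leaf → queue [gate, core, queue, index, hub, bridge, agent, sink, shard]
Visit gate; enqueue router → queue [core, queue, index, hub, bridge, agent, sink, shard, router]
Visit core → queue [queue, index, hub, bridge, agent, sink, shard, router]
Visit queue → queue [index, hub, bridge, agent, sink, shard, router]
Visit index → queue [hub, bridge, agent, sink, shard, router]
Visit hub → queue [bridge, agent, sink, shard, router]
Visit bridge → queue [agent, sink, shard, router]
Visit agent → queue [sink, shard, router]
Visit sink → queue [shard, router]
Visit shard → queue [router]
Visit router → queue []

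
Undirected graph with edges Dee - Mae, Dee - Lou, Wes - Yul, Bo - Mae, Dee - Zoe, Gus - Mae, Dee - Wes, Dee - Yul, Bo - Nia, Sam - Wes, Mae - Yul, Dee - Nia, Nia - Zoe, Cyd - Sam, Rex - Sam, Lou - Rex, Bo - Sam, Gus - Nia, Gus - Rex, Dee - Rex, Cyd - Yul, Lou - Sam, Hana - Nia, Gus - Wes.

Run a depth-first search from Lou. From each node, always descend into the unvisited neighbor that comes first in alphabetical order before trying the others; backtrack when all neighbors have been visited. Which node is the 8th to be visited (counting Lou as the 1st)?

Sam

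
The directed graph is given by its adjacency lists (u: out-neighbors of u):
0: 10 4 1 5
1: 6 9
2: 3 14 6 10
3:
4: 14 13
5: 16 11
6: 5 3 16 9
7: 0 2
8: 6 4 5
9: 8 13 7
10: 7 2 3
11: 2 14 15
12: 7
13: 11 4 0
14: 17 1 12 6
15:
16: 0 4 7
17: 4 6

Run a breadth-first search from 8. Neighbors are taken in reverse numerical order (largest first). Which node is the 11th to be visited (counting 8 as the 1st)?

7

Visit 8; enqueue 6, 5, 4 → queue [6, 5, 4]
Visit 6; enqueue 16, 9, 3 → queue [5, 4, 16, 9, 3]
Visit 5; enqueue 11 → queue [4, 16, 9, 3, 11]
Visit 4; enqueue 14, 13 → queue [16, 9, 3, 11, 14, 13]
Visit 16; enqueue 7, 0 → queue [9, 3, 11, 14, 13, 7, 0]
Visit 9 → queue [3, 11, 14, 13, 7, 0]
Visit 3 → queue [11, 14, 13, 7, 0]
Visit 11; enqueue 15, 2 → queue [14, 13, 7, 0, 15, 2]
Visit 14; enqueue 17, 12, 1 → queue [13, 7, 0, 15, 2, 17, 12, 1]
Visit 13 → queue [7, 0, 15, 2, 17, 12, 1]
Visit 7 → queue [0, 15, 2, 17, 12, 1]
Visit 0; enqueue 10 → queue [15, 2, 17, 12, 1, 10]
Visit 15 → queue [2, 17, 12, 1, 10]
Visit 2 → queue [17, 12, 1, 10]
Visit 17 → queue [12, 1, 10]
Visit 12 → queue [1, 10]
Visit 1 → queue [10]
Visit 10 → queue []

Visit order: 8, 6, 5, 4, 16, 9, 3, 11, 14, 13, 7, 0, 15, 2, 17, 12, 1, 10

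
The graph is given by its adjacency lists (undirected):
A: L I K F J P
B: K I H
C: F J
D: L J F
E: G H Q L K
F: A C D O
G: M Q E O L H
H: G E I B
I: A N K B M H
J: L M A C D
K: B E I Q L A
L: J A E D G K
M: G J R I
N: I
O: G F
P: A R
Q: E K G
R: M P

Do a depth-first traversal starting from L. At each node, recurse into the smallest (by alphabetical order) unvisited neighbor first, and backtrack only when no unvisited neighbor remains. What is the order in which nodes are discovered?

Visit L
L → A
A → F
F → C
C → J
J → D
J → M
M → G
G → E
E → H
H → B
B → I
I → K
K → Q
I → N
G → O
M → R
R → P

L -> A -> F -> C -> J -> D -> M -> G -> E -> H -> B -> I -> K -> Q -> N -> O -> R -> P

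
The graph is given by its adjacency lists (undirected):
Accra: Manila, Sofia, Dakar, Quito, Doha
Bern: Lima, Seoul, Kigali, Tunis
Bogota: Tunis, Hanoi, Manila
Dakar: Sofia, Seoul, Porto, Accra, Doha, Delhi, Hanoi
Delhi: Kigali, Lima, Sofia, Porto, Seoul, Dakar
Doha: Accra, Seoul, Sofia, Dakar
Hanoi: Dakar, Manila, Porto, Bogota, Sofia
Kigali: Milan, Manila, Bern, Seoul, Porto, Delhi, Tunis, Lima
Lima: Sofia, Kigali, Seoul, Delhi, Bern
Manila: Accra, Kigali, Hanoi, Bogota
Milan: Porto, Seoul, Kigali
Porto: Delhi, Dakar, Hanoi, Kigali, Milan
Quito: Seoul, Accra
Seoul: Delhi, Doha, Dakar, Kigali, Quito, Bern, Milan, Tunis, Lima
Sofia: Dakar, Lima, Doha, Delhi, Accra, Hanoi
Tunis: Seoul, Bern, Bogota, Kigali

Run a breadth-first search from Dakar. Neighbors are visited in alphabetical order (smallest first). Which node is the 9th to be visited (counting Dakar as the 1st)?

Visit Dakar; enqueue Accra, Delhi, Doha, Hanoi, Porto, Seoul, Sofia → queue [Accra, Delhi, Doha, Hanoi, Porto, Seoul, Sofia]
Visit Accra; enqueue Manila, Quito → queue [Delhi, Doha, Hanoi, Porto, Seoul, Sofia, Manila, Quito]
Visit Delhi; enqueue Kigali, Lima → queue [Doha, Hanoi, Porto, Seoul, Sofia, Manila, Quito, Kigali, Lima]
Visit Doha → queue [Hanoi, Porto, Seoul, Sofia, Manila, Quito, Kigali, Lima]
Visit Hanoi; enqueue Bogota → queue [Porto, Seoul, Sofia, Manila, Quito, Kigali, Lima, Bogota]
Visit Porto; enqueue Milan → queue [Seoul, Sofia, Manila, Quito, Kigali, Lima, Bogota, Milan]
Visit Seoul; enqueue Bern, Tunis → queue [Sofia, Manila, Quito, Kigali, Lima, Bogota, Milan, Bern, Tunis]
Visit Sofia → queue [Manila, Quito, Kigali, Lima, Bogota, Milan, Bern, Tunis]
Visit Manila → queue [Quito, Kigali, Lima, Bogota, Milan, Bern, Tunis]
Visit Quito → queue [Kigali, Lima, Bogota, Milan, Bern, Tunis]
Visit Kigali → queue [Lima, Bogota, Milan, Bern, Tunis]
Visit Lima → queue [Bogota, Milan, Bern, Tunis]
Visit Bogota → queue [Milan, Bern, Tunis]
Visit Milan → queue [Bern, Tunis]
Visit Bern → queue [Tunis]
Visit Tunis → queue []

Visit order: Dakar, Accra, Delhi, Doha, Hanoi, Porto, Seoul, Sofia, Manila, Quito, Kigali, Lima, Bogota, Milan, Bern, Tunis

Manila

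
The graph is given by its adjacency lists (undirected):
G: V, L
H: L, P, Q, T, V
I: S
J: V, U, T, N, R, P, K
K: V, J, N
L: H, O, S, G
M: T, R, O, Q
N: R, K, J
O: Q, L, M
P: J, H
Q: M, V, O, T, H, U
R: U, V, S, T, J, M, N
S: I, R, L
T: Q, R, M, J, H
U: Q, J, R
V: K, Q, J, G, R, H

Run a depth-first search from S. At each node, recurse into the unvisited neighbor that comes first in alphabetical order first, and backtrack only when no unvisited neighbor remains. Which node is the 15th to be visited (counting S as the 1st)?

Visit S
S → I
S → L
L → G
G → V
V → H
H → P
P → J
J → K
K → N
N → R
R → M
M → O
O → Q
Q → T
Q → U

Visit order: S, I, L, G, V, H, P, J, K, N, R, M, O, Q, T, U

T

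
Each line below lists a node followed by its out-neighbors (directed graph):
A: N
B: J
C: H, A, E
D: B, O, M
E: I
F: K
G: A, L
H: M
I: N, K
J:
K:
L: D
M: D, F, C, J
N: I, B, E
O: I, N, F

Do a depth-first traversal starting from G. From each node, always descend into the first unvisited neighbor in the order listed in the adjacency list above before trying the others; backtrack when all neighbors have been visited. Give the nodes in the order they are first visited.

G, A, N, I, K, B, J, E, L, D, O, F, M, C, H

Visit G
G → A
A → N
N → I
I → K
N → B
B → J
N → E
G → L
L → D
D → O
O → F
D → M
M → C
C → H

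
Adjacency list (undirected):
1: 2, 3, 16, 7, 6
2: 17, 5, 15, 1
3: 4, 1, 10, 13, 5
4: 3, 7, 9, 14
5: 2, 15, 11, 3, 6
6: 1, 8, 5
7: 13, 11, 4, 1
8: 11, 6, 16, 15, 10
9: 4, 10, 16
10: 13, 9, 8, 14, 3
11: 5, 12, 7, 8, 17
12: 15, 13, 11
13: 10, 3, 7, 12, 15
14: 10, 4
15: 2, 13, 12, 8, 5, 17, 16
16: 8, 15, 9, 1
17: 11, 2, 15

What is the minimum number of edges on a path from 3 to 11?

2

Level 0: 3
Level 1: 1, 4, 5, 10, 13
Level 2: 2, 6, 7, 8, 9, 11, 12, 14, 15, 16
Level 3: 17
11 first appears at level 2.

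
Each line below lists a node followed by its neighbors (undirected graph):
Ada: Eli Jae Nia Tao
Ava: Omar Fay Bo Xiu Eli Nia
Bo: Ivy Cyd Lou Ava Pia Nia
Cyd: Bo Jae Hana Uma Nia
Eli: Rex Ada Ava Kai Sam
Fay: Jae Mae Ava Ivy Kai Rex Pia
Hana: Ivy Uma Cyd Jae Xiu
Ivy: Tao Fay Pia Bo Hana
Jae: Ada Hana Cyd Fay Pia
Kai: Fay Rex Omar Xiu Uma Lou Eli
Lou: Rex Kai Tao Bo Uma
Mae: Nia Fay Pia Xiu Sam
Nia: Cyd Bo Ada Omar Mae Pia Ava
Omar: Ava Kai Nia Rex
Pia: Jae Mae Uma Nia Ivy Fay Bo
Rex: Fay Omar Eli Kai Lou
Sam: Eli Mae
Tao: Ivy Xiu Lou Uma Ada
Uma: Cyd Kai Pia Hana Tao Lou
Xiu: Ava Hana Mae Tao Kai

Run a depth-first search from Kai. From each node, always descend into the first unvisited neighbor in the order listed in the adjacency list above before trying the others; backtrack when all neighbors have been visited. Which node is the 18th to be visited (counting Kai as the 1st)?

Pia

Visit Kai
Kai → Fay
Fay → Jae
Jae → Ada
Ada → Eli
Eli → Rex
Rex → Omar
Omar → Ava
Ava → Bo
Bo → Ivy
Ivy → Tao
Tao → Xiu
Xiu → Hana
Hana → Uma
Uma → Cyd
Cyd → Nia
Nia → Mae
Mae → Pia
Mae → Sam
Uma → Lou

Visit order: Kai, Fay, Jae, Ada, Eli, Rex, Omar, Ava, Bo, Ivy, Tao, Xiu, Hana, Uma, Cyd, Nia, Mae, Pia, Sam, Lou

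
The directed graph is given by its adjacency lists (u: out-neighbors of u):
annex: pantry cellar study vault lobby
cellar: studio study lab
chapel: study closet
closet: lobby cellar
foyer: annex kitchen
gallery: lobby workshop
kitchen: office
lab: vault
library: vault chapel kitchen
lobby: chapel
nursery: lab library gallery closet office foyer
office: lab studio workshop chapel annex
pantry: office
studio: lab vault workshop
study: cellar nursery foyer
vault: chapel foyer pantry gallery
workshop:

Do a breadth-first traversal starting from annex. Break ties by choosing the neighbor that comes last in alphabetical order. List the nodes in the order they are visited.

Visit annex; enqueue vault, study, pantry, lobby, cellar → queue [vault, study, pantry, lobby, cellar]
Visit vault; enqueue gallery, foyer, chapel → queue [study, pantry, lobby, cellar, gallery, foyer, chapel]
Visit study; enqueue nursery → queue [pantry, lobby, cellar, gallery, foyer, chapel, nursery]
Visit pantry; enqueue office → queue [lobby, cellar, gallery, foyer, chapel, nursery, office]
Visit lobby → queue [cellar, gallery, foyer, chapel, nursery, office]
Visit cellar; enqueue studio, lab → queue [gallery, foyer, chapel, nursery, office, studio, lab]
Visit gallery; enqueue workshop → queue [foyer, chapel, nursery, office, studio, lab, workshop]
Visit foyer; enqueue kitchen → queue [chapel, nursery, office, studio, lab, workshop, kitchen]
Visit chapel; enqueue closet → queue [nursery, office, studio, lab, workshop, kitchen, closet]
Visit nursery; enqueue library → queue [office, studio, lab, workshop, kitchen, closet, library]
Visit office → queue [studio, lab, workshop, kitchen, closet, library]
Visit studio → queue [lab, workshop, kitchen, closet, library]
Visit lab → queue [workshop, kitchen, closet, library]
Visit workshop → queue [kitchen, closet, library]
Visit kitchen → queue [closet, library]
Visit closet → queue [library]
Visit library → queue []

annex, vault, study, pantry, lobby, cellar, gallery, foyer, chapel, nursery, office, studio, lab, workshop, kitchen, closet, library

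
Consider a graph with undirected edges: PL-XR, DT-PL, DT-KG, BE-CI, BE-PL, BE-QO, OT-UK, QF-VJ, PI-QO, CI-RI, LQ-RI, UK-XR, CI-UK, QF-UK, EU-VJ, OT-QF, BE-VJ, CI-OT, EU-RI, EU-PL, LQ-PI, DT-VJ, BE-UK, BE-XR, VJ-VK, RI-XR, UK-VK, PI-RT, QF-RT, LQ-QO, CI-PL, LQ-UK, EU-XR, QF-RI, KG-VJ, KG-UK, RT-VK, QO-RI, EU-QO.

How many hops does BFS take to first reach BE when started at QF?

Level 0: QF
Level 1: OT, RI, RT, UK, VJ
Level 2: BE, CI, DT, EU, KG, LQ, PI, QO, VK, XR
Level 3: PL
BE first appears at level 2.

2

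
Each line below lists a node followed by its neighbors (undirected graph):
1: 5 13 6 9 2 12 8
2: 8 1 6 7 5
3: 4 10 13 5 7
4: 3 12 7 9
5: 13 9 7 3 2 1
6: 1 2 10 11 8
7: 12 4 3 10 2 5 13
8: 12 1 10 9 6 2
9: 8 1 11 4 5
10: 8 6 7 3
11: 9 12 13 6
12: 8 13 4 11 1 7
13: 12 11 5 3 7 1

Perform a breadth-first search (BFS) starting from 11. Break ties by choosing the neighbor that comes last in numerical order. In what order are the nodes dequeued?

11, 13, 12, 9, 6, 7, 5, 3, 1, 8, 4, 10, 2

Visit 11; enqueue 13, 12, 9, 6 → queue [13, 12, 9, 6]
Visit 13; enqueue 7, 5, 3, 1 → queue [12, 9, 6, 7, 5, 3, 1]
Visit 12; enqueue 8, 4 → queue [9, 6, 7, 5, 3, 1, 8, 4]
Visit 9 → queue [6, 7, 5, 3, 1, 8, 4]
Visit 6; enqueue 10, 2 → queue [7, 5, 3, 1, 8, 4, 10, 2]
Visit 7 → queue [5, 3, 1, 8, 4, 10, 2]
Visit 5 → queue [3, 1, 8, 4, 10, 2]
Visit 3 → queue [1, 8, 4, 10, 2]
Visit 1 → queue [8, 4, 10, 2]
Visit 8 → queue [4, 10, 2]
Visit 4 → queue [10, 2]
Visit 10 → queue [2]
Visit 2 → queue []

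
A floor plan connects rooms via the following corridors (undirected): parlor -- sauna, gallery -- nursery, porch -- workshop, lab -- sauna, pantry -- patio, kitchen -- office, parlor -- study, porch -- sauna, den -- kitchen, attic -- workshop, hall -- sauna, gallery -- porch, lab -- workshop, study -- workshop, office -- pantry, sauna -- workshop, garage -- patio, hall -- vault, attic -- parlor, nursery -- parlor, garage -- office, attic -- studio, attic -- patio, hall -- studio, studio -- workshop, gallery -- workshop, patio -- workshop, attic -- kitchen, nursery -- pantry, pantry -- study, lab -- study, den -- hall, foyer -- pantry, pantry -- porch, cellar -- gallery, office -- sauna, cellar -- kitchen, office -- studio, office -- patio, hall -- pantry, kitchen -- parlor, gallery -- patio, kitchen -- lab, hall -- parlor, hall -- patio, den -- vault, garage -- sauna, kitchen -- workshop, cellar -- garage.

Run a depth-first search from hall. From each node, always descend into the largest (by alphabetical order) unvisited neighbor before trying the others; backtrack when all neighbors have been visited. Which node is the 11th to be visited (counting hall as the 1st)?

Visit hall
hall → vault
vault → den
den → kitchen
kitchen → workshop
workshop → study
study → parlor
parlor → sauna
sauna → porch
porch → pantry
pantry → patio
patio → office
office → studio
studio → attic
office → garage
garage → cellar
cellar → gallery
gallery → nursery
pantry → foyer
sauna → lab

Visit order: hall, vault, den, kitchen, workshop, study, parlor, sauna, porch, pantry, patio, office, studio, attic, garage, cellar, gallery, nursery, foyer, lab

patio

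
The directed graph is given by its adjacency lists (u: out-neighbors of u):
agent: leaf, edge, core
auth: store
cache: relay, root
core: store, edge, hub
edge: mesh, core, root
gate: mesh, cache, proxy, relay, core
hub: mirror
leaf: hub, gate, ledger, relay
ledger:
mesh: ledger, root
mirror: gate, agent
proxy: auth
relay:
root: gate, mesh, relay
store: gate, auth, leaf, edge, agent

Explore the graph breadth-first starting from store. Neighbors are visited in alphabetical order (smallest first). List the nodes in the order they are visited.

Visit store; enqueue agent, auth, edge, gate, leaf → queue [agent, auth, edge, gate, leaf]
Visit agent; enqueue core → queue [auth, edge, gate, leaf, core]
Visit auth → queue [edge, gate, leaf, core]
Visit edge; enqueue mesh, root → queue [gate, leaf, core, mesh, root]
Visit gate; enqueue cache, proxy, relay → queue [leaf, core, mesh, root, cache, proxy, relay]
Visit leaf; enqueue hub, ledger → queue [core, mesh, root, cache, proxy, relay, hub, ledger]
Visit core → queue [mesh, root, cache, proxy, relay, hub, ledger]
Visit mesh → queue [root, cache, proxy, relay, hub, ledger]
Visit root → queue [cache, proxy, relay, hub, ledger]
Visit cache → queue [proxy, relay, hub, ledger]
Visit proxy → queue [relay, hub, ledger]
Visit relay → queue [hub, ledger]
Visit hub; enqueue mirror → queue [ledger, mirror]
Visit ledger → queue [mirror]
Visit mirror → queue []

store → agent → auth → edge → gate → leaf → core → mesh → root → cache → proxy → relay → hub → ledger → mirror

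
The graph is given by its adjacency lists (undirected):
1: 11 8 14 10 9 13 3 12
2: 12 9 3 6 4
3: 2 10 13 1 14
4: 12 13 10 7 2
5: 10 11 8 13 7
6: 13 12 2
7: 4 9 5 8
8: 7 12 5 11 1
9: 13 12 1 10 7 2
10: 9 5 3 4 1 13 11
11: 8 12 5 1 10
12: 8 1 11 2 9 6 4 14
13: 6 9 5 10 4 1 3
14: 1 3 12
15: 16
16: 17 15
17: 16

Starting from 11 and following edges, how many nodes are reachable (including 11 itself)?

BFS from 11 visits: 11, 8, 12, 5, 1, 10, 7, 2, 9, 6, 4, 14, 13, 3
Reachable nodes: 14 of 17 total.

14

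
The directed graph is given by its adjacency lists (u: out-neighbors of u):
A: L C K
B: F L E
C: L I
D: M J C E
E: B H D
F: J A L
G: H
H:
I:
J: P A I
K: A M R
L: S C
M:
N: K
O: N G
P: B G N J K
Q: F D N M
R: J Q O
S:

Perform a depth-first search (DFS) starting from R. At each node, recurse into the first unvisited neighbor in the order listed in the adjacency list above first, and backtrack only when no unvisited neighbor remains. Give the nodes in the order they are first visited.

Visit R
R → J
J → P
P → B
B → F
F → A
A → L
L → S
L → C
C → I
A → K
K → M
B → E
E → H
E → D
P → G
P → N
R → Q
R → O

R, J, P, B, F, A, L, S, C, I, K, M, E, H, D, G, N, Q, O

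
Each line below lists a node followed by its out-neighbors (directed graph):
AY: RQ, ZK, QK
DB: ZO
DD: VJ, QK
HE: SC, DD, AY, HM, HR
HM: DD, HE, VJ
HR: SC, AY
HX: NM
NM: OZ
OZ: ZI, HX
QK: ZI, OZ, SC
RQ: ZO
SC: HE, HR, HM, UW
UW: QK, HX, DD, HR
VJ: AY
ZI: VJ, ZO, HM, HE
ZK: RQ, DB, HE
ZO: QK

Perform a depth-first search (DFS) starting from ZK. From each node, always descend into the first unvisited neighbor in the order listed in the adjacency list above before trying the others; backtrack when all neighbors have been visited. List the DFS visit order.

Visit ZK
ZK → RQ
RQ → ZO
ZO → QK
QK → ZI
ZI → VJ
VJ → AY
ZI → HM
HM → DD
HM → HE
HE → SC
SC → HR
SC → UW
UW → HX
HX → NM
NM → OZ
ZK → DB

ZK → RQ → ZO → QK → ZI → VJ → AY → HM → DD → HE → SC → HR → UW → HX → NM → OZ → DB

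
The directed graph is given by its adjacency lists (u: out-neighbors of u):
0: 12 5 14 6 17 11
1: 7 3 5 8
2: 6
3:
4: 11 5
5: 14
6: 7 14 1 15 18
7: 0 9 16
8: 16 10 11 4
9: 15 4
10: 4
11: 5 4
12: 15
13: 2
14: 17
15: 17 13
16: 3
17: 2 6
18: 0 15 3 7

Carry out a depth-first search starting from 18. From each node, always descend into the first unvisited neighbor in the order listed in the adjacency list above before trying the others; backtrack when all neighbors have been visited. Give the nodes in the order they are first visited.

Visit 18
18 → 0
0 → 12
12 → 15
15 → 17
17 → 2
2 → 6
6 → 7
7 → 9
9 → 4
4 → 11
11 → 5
5 → 14
7 → 16
16 → 3
6 → 1
1 → 8
8 → 10
15 → 13

18, 0, 12, 15, 17, 2, 6, 7, 9, 4, 11, 5, 14, 16, 3, 1, 8, 10, 13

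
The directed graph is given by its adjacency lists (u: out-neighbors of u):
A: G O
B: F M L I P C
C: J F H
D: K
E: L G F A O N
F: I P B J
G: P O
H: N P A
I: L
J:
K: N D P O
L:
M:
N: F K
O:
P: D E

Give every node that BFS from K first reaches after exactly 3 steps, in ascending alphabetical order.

A, B, G, I, J, L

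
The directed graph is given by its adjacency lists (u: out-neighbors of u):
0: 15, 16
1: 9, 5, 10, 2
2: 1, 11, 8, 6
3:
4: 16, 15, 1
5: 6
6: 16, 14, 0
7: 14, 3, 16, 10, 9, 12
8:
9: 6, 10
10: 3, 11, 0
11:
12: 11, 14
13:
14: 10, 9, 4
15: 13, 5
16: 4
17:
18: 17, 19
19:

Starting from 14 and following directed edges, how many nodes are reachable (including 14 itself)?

BFS from 14 visits: 14, 10, 9, 4, 3, 11, 0, 6, 16, 15, 1, 13, 5, 2, 8
Reachable nodes: 15 of 20 total.

15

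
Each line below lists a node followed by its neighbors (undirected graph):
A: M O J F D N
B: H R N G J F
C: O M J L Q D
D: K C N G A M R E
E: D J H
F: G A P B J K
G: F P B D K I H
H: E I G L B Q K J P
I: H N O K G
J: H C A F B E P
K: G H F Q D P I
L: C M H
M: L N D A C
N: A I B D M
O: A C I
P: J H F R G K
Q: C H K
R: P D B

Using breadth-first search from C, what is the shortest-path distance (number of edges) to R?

Level 0: C
Level 1: D, J, L, M, O, Q
Level 2: A, B, E, F, G, H, I, K, N, P, R
R first appears at level 2.

2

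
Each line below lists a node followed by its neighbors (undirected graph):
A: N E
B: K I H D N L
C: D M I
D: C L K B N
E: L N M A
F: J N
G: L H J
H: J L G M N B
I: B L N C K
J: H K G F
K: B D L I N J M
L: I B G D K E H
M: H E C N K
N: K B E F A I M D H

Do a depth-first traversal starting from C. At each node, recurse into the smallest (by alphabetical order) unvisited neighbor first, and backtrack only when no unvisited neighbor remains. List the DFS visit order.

C, D, B, H, G, J, F, N, A, E, L, I, K, M

Visit C
C → D
D → B
B → H
H → G
G → J
J → F
F → N
N → A
A → E
E → L
L → I
I → K
K → M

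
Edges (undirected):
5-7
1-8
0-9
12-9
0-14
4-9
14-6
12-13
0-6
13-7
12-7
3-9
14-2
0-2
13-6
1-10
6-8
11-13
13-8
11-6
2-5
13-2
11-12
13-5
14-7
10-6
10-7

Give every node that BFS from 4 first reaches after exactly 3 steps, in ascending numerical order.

Level 0: 4
Level 1: 9
Level 2: 0, 3, 12
Level 3: 2, 6, 7, 11, 13, 14
Level 4: 5, 8, 10
Level 5: 1

2, 6, 7, 11, 13, 14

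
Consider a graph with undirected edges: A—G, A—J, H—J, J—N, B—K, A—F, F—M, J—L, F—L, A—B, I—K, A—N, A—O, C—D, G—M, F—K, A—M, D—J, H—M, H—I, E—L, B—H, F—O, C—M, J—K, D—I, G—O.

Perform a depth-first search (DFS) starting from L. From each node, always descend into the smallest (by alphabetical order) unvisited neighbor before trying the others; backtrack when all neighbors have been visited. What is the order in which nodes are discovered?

L E F A B H I D C M G O J K N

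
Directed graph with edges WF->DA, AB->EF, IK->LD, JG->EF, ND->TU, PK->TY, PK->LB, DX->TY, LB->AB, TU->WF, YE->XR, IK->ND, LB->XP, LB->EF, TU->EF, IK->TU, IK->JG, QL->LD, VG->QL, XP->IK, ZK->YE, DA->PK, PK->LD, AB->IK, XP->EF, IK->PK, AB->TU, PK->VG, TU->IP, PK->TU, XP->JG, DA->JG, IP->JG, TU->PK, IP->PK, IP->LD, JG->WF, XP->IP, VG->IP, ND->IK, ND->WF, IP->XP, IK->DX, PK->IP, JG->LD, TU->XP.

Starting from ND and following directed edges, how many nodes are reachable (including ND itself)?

BFS from ND visits: ND, IK, TU, WF, DX, JG, LD, PK, EF, IP, XP, DA, TY, LB, VG, AB, QL
Reachable nodes: 17 of 20 total.

17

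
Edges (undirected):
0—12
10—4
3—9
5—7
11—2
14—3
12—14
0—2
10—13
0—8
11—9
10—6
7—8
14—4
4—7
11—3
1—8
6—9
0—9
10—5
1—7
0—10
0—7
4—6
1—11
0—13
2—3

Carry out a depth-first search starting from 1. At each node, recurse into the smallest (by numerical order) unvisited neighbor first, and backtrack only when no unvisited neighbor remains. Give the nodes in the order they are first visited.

Visit 1
1 → 7
7 → 0
0 → 2
2 → 3
3 → 9
9 → 6
6 → 4
4 → 10
10 → 5
10 → 13
4 → 14
14 → 12
9 → 11
0 → 8

1, 7, 0, 2, 3, 9, 6, 4, 10, 5, 13, 14, 12, 11, 8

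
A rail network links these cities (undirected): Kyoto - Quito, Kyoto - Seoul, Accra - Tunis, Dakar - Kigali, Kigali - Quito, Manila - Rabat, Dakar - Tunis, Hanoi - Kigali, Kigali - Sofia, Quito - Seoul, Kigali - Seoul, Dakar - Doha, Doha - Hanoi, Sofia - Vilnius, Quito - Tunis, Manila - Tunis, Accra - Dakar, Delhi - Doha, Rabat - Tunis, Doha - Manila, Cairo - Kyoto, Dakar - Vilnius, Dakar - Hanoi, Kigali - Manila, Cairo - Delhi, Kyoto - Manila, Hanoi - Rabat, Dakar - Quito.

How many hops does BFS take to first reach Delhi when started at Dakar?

Level 0: Dakar
Level 1: Accra, Doha, Hanoi, Kigali, Quito, Tunis, Vilnius
Level 2: Delhi, Kyoto, Manila, Rabat, Seoul, Sofia
Level 3: Cairo
Delhi first appears at level 2.

2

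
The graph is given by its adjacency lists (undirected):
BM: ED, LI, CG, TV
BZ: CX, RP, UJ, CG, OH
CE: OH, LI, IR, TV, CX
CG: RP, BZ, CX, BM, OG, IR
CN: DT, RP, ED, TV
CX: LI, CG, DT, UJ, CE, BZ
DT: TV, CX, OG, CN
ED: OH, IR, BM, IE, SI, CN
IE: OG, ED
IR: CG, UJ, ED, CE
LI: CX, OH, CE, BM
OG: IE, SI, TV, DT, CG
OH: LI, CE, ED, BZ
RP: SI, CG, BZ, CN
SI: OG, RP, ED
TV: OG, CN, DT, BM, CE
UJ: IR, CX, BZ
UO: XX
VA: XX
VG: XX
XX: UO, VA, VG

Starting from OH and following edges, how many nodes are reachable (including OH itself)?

BFS from OH visits: OH, LI, CE, ED, BZ, CX, BM, IR, TV, IE, SI, CN, RP, UJ, CG, DT, OG
Reachable nodes: 17 of 21 total.

17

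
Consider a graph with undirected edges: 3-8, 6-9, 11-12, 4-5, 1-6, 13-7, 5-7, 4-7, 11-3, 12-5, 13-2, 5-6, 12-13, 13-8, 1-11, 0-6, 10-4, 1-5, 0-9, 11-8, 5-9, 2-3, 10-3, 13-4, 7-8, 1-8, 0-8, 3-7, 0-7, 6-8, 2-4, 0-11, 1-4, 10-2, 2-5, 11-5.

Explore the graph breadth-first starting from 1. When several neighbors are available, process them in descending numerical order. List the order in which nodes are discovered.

1 -> 11 -> 8 -> 6 -> 5 -> 4 -> 12 -> 3 -> 0 -> 13 -> 7 -> 9 -> 2 -> 10

Visit 1; enqueue 11, 8, 6, 5, 4 → queue [11, 8, 6, 5, 4]
Visit 11; enqueue 12, 3, 0 → queue [8, 6, 5, 4, 12, 3, 0]
Visit 8; enqueue 13, 7 → queue [6, 5, 4, 12, 3, 0, 13, 7]
Visit 6; enqueue 9 → queue [5, 4, 12, 3, 0, 13, 7, 9]
Visit 5; enqueue 2 → queue [4, 12, 3, 0, 13, 7, 9, 2]
Visit 4; enqueue 10 → queue [12, 3, 0, 13, 7, 9, 2, 10]
Visit 12 → queue [3, 0, 13, 7, 9, 2, 10]
Visit 3 → queue [0, 13, 7, 9, 2, 10]
Visit 0 → queue [13, 7, 9, 2, 10]
Visit 13 → queue [7, 9, 2, 10]
Visit 7 → queue [9, 2, 10]
Visit 9 → queue [2, 10]
Visit 2 → queue [10]
Visit 10 → queue []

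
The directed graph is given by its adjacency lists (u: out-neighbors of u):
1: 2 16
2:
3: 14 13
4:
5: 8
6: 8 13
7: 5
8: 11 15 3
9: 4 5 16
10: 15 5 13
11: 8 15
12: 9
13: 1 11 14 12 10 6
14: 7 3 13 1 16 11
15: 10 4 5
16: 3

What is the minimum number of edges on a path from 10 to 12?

Level 0: 10
Level 1: 5, 13, 15
Level 2: 1, 4, 6, 8, 11, 12, 14
Level 3: 2, 3, 7, 9, 16
12 first appears at level 2.

2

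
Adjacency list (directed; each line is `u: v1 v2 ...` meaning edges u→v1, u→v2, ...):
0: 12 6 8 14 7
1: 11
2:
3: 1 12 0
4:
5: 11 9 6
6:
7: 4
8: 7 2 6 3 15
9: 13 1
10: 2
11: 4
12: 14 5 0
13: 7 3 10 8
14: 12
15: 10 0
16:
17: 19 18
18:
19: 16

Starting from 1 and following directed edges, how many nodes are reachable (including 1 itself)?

3

BFS from 1 visits: 1, 11, 4
Reachable nodes: 3 of 20 total.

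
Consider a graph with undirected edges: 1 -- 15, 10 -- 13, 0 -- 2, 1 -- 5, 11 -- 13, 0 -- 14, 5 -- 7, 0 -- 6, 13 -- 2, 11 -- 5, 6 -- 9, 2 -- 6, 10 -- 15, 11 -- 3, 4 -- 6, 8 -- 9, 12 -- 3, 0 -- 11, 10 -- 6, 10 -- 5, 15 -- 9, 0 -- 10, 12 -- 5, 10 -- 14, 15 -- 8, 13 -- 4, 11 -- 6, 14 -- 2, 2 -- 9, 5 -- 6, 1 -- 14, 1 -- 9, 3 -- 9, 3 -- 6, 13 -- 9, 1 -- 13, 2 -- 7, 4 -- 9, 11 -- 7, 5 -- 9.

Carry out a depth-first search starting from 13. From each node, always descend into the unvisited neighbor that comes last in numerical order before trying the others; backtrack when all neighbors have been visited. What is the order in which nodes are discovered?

13, 11, 7, 5, 12, 3, 9, 15, 10, 14, 2, 6, 4, 0, 1, 8

Visit 13
13 → 11
11 → 7
7 → 5
5 → 12
12 → 3
3 → 9
9 → 15
15 → 10
10 → 14
14 → 2
2 → 6
6 → 4
6 → 0
14 → 1
15 → 8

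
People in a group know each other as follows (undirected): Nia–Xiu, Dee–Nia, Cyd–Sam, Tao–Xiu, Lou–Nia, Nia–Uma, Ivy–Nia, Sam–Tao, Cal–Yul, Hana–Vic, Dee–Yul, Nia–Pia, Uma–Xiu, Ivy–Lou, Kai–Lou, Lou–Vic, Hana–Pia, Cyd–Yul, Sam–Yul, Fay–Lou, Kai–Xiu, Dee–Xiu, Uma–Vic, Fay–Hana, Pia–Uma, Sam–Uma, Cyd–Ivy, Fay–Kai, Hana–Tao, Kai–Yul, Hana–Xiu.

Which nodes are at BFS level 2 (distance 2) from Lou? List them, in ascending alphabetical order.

Cyd, Dee, Hana, Pia, Uma, Xiu, Yul

Level 0: Lou
Level 1: Fay, Ivy, Kai, Nia, Vic
Level 2: Cyd, Dee, Hana, Pia, Uma, Xiu, Yul
Level 3: Cal, Sam, Tao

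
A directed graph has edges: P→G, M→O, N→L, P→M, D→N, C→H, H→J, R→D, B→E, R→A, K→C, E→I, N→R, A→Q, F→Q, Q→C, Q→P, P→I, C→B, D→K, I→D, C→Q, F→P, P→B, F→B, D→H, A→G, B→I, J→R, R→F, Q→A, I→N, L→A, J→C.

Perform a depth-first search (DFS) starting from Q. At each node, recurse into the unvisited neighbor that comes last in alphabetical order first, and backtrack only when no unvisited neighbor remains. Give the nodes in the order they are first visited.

Visit Q
Q → P
P → M
M → O
P → I
I → N
N → R
R → F
F → B
B → E
R → D
D → K
K → C
C → H
H → J
R → A
A → G
N → L

Q, P, M, O, I, N, R, F, B, E, D, K, C, H, J, A, G, L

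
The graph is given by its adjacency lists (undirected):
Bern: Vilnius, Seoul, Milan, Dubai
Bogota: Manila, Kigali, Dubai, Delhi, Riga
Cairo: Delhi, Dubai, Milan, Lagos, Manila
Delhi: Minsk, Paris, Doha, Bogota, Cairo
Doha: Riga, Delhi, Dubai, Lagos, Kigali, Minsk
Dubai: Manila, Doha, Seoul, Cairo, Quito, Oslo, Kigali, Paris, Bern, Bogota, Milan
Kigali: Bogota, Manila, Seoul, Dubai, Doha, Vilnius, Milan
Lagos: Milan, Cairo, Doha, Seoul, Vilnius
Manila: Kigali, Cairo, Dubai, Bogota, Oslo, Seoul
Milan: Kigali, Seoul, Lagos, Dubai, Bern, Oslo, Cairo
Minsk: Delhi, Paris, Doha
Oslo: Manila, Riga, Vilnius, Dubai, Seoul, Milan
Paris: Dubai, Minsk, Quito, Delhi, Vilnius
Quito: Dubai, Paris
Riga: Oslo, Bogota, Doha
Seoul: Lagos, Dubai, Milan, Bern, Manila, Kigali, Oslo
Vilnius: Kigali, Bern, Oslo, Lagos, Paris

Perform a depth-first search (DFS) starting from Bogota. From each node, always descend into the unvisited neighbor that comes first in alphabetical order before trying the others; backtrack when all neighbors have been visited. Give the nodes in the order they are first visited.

Bogota Delhi Cairo Dubai Bern Milan Kigali Doha Lagos Seoul Manila Oslo Riga Vilnius Paris Minsk Quito

Visit Bogota
Bogota → Delhi
Delhi → Cairo
Cairo → Dubai
Dubai → Bern
Bern → Milan
Milan → Kigali
Kigali → Doha
Doha → Lagos
Lagos → Seoul
Seoul → Manila
Manila → Oslo
Oslo → Riga
Oslo → Vilnius
Vilnius → Paris
Paris → Minsk
Paris → Quito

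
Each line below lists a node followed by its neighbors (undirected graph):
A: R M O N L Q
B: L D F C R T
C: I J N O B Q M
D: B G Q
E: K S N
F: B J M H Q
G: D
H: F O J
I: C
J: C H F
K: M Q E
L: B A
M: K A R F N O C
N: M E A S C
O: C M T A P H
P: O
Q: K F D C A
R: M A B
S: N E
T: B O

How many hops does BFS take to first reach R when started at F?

2

Level 0: F
Level 1: B, H, J, M, Q
Level 2: A, C, D, K, L, N, O, R, T
Level 3: E, G, I, P, S
R first appears at level 2.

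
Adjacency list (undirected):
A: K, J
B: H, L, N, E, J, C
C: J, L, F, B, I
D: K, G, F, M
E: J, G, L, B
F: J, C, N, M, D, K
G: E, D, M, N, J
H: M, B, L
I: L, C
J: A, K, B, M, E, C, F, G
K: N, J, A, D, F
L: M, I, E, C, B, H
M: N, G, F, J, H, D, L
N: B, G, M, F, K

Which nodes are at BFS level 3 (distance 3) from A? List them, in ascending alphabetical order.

H, I, L

Level 0: A
Level 1: J, K
Level 2: B, C, D, E, F, G, M, N
Level 3: H, I, L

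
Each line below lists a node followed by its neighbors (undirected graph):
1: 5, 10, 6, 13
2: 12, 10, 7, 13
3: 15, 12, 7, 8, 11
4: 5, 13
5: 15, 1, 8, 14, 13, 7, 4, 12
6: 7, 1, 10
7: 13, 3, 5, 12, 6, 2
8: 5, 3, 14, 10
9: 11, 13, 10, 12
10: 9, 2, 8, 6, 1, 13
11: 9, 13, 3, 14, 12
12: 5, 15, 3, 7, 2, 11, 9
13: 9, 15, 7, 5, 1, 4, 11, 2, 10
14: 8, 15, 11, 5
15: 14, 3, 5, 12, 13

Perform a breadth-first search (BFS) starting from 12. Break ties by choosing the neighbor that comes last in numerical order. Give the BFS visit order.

Visit 12; enqueue 15, 11, 9, 7, 5, 3, 2 → queue [15, 11, 9, 7, 5, 3, 2]
Visit 15; enqueue 14, 13 → queue [11, 9, 7, 5, 3, 2, 14, 13]
Visit 11 → queue [9, 7, 5, 3, 2, 14, 13]
Visit 9; enqueue 10 → queue [7, 5, 3, 2, 14, 13, 10]
Visit 7; enqueue 6 → queue [5, 3, 2, 14, 13, 10, 6]
Visit 5; enqueue 8, 4, 1 → queue [3, 2, 14, 13, 10, 6, 8, 4, 1]
Visit 3 → queue [2, 14, 13, 10, 6, 8, 4, 1]
Visit 2 → queue [14, 13, 10, 6, 8, 4, 1]
Visit 14 → queue [13, 10, 6, 8, 4, 1]
Visit 13 → queue [10, 6, 8, 4, 1]
Visit 10 → queue [6, 8, 4, 1]
Visit 6 → queue [8, 4, 1]
Visit 8 → queue [4, 1]
Visit 4 → queue [1]
Visit 1 → queue []

12, 15, 11, 9, 7, 5, 3, 2, 14, 13, 10, 6, 8, 4, 1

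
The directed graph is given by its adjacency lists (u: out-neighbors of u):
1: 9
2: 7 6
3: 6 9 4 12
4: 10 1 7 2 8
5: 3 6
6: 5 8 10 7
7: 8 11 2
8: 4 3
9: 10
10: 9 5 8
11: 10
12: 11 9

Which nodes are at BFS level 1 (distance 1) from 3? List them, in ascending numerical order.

4, 6, 9, 12

Level 0: 3
Level 1: 4, 6, 9, 12
Level 2: 1, 2, 5, 7, 8, 10, 11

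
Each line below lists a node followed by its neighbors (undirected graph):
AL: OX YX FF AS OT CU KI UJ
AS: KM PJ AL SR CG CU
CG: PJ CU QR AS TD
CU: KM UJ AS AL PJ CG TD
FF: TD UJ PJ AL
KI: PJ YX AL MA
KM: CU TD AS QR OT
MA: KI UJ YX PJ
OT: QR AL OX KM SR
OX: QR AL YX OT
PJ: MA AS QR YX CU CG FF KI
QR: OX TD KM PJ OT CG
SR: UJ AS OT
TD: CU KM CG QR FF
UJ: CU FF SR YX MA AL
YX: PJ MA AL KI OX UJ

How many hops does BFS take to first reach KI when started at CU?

2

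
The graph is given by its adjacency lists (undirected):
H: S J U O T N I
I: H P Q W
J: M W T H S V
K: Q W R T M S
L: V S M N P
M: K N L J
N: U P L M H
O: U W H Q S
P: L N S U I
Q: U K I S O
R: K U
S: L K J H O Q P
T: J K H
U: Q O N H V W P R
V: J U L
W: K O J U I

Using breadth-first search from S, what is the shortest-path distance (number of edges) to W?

Level 0: S
Level 1: H, J, K, L, O, P, Q
Level 2: I, M, N, R, T, U, V, W
W first appears at level 2.

2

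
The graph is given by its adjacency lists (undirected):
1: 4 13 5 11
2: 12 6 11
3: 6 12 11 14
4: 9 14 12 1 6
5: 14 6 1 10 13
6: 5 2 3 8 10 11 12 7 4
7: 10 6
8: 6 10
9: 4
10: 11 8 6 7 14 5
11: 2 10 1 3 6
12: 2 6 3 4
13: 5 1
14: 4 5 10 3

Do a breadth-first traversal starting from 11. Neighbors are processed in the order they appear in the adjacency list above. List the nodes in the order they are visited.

11, 2, 10, 1, 3, 6, 12, 8, 7, 14, 5, 4, 13, 9

Visit 11; enqueue 2, 10, 1, 3, 6 → queue [2, 10, 1, 3, 6]
Visit 2; enqueue 12 → queue [10, 1, 3, 6, 12]
Visit 10; enqueue 8, 7, 14, 5 → queue [1, 3, 6, 12, 8, 7, 14, 5]
Visit 1; enqueue 4, 13 → queue [3, 6, 12, 8, 7, 14, 5, 4, 13]
Visit 3 → queue [6, 12, 8, 7, 14, 5, 4, 13]
Visit 6 → queue [12, 8, 7, 14, 5, 4, 13]
Visit 12 → queue [8, 7, 14, 5, 4, 13]
Visit 8 → queue [7, 14, 5, 4, 13]
Visit 7 → queue [14, 5, 4, 13]
Visit 14 → queue [5, 4, 13]
Visit 5 → queue [4, 13]
Visit 4; enqueue 9 → queue [13, 9]
Visit 13 → queue [9]
Visit 9 → queue []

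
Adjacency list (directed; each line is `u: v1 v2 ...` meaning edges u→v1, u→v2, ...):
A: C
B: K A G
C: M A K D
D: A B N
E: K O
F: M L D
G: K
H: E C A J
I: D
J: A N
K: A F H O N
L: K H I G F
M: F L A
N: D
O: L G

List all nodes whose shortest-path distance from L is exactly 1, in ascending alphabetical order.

F, G, H, I, K

Level 0: L
Level 1: F, G, H, I, K
Level 2: A, C, D, E, J, M, N, O
Level 3: B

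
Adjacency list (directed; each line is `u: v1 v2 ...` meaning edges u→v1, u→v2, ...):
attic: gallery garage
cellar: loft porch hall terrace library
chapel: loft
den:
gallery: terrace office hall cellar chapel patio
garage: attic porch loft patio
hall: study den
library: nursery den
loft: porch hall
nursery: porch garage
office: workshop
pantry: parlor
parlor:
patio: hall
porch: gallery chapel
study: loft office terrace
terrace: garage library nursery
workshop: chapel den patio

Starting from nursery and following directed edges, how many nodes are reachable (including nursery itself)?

16

BFS from nursery visits: nursery, garage, porch, attic, loft, patio, chapel, gallery, hall, cellar, office, terrace, den, study, library, workshop
Reachable nodes: 16 of 18 total.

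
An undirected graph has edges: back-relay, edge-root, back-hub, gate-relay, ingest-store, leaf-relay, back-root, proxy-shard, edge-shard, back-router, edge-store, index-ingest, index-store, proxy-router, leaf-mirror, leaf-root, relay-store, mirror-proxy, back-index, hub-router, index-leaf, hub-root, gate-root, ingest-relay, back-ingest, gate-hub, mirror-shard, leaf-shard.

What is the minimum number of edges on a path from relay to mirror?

2

Level 0: relay
Level 1: back, gate, ingest, leaf, store
Level 2: edge, hub, index, mirror, root, router, shard
Level 3: proxy
mirror first appears at level 2.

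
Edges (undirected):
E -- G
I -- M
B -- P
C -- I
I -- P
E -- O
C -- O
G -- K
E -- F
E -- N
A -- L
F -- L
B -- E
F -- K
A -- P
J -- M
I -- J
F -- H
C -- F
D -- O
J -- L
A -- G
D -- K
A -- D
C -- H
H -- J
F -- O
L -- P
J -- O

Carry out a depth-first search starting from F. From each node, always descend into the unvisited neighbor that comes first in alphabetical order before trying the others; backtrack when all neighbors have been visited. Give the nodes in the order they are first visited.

F C H J I M P A D K G E B N O L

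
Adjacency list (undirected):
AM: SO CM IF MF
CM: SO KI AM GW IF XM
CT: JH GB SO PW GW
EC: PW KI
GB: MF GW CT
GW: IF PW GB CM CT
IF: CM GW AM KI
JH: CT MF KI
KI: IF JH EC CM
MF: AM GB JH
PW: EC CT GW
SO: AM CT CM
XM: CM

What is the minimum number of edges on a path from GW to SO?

2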